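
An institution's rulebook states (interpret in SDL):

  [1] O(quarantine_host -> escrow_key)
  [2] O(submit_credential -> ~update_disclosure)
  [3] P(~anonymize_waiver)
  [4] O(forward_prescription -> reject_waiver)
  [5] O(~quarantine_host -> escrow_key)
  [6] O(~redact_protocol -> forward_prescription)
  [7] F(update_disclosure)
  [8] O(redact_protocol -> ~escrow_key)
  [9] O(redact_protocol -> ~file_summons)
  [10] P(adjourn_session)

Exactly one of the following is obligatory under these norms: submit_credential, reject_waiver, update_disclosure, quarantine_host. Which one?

Premises 1 and 5 are O(quarantine_host -> escrow_key) and O(~quarantine_host -> escrow_key); every ideal world satisfies quarantine_host or ~quarantine_host, so in either case escrow_key holds — hence O(escrow_key).
The contrapositive of premise 8 (O(redact_protocol -> ~escrow_key)) is O(escrow_key -> ~redact_protocol), and O(escrow_key) is already established, so O(~redact_protocol).
Applying K to premise 6 (O(~redact_protocol -> forward_prescription)) and O(~redact_protocol) yields O(forward_prescription).
Premise 4 is O(forward_prescription -> reject_waiver); since O(forward_prescription), deontic closure gives O(reject_waiver).
So O(reject_waiver) holds — reject_waiver is obligatory. None of the other listed options is made obligatory by any chain of premises.

reject_waiver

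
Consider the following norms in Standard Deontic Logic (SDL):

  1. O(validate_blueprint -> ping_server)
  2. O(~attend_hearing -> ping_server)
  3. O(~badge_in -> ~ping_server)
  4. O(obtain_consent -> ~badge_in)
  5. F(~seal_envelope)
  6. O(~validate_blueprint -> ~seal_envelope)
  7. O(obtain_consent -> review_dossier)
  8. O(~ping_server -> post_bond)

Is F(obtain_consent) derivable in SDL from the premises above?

Premise 5 is F(~seal_envelope), i.e. O(seal_envelope).
Premise 6, O(~validate_blueprint -> ~seal_envelope), contraposes to O(seal_envelope -> validate_blueprint); with O(seal_envelope) we get O(validate_blueprint).
From O(validate_blueprint) and premise 1, O(validate_blueprint -> ping_server), we obtain O(ping_server).
Premise 3, O(~badge_in -> ~ping_server), contraposes to O(ping_server -> badge_in); with O(ping_server) we get O(badge_in).
Premise 4, O(obtain_consent -> ~badge_in), contraposes to O(badge_in -> ~obtain_consent); with O(badge_in) we get O(~obtain_consent).
Premises 2, 7, 8 do not contribute to this derivation.
So O(~obtain_consent) holds, i.e. F(obtain_consent). The claim follows.

Yes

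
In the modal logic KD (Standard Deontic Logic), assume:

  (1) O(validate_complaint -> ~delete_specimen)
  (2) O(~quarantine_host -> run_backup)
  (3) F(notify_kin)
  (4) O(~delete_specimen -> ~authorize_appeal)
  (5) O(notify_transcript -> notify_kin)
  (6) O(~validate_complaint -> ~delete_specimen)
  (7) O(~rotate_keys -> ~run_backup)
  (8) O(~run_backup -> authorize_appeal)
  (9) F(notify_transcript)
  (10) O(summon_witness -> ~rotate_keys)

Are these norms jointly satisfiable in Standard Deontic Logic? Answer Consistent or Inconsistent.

Premise 5 is O(notify_transcript -> notify_kin), but O(notify_transcript) is not derivable from the premises, so it does not yield O(notify_kin).
So O(notify_kin) is not derivable, and the apparent clash with O(~notify_kin) does not arise.
A world satisfying every obligation exists (e.g. authorize_appeal=false, delete_specimen=false, notify_kin=false, notify_transcript=false, quarantine_host=false, rotate_keys=true, run_backup=true, summon_witness=false, validate_complaint=false); no atom is both obligatory and forbidden, so the set is consistent.

Consistent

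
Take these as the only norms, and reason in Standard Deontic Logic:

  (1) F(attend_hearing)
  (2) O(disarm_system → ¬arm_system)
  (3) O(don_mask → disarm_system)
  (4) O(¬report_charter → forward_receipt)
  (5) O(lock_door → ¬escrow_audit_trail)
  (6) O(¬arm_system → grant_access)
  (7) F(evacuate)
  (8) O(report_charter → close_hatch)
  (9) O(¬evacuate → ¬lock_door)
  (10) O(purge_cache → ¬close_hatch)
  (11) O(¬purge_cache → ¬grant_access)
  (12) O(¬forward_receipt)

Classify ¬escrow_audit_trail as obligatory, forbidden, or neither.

Neither

Premise 5 is O(lock_door → ¬escrow_audit_trail), but O(lock_door) is not derivable from the premises, so it does not yield O(¬escrow_audit_trail).
No premise or chain of K-axiom applications forces O(¬escrow_audit_trail), and none forces O(escrow_audit_trail). So ¬escrow_audit_trail is neither obligatory nor forbidden under these norms.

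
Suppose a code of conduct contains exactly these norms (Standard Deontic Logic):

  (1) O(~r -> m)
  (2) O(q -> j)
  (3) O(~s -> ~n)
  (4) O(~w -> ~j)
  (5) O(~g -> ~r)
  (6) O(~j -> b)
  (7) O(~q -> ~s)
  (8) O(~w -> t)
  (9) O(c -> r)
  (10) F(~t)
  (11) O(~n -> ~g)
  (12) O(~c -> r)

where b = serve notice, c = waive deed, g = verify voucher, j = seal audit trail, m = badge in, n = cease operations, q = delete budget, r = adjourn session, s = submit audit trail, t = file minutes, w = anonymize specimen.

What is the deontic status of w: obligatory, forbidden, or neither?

Obligatory

Premises 12 and 9 are O(~c -> r) and O(c -> r); every ideal world satisfies ~c or c, so in either case r holds — hence O(r).
Premise 5 is O(~g -> ~r); contrapositively O(r -> g). Since O(r) holds, K gives O(g).
The contrapositive of premise 11 (O(~n -> ~g)) is O(g -> n), and O(g) is already established, so O(n).
Premise 3 is O(~s -> ~n); contrapositively O(n -> s). Since O(n) holds, K gives O(s).
Premise 7 is O(~q -> ~s); contrapositively O(s -> q). Since O(s) holds, K gives O(q).
From O(q) and premise 2, O(q -> j), we obtain O(j).
Premise 4 is O(~w -> ~j); contrapositively O(j -> w). Since O(j) holds, K gives O(w).
Premises 1, 6, 8, 10 do not contribute to this derivation.
Hence w is obligatory.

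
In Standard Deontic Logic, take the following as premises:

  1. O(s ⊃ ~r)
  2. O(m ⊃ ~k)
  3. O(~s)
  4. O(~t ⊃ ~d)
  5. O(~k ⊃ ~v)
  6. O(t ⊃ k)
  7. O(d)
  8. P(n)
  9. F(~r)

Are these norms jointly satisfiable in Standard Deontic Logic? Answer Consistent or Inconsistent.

Consistent

Premise 1 is O(s ⊃ ~r), but O(s) is not derivable from the premises, so it does not yield O(~r).
So O(~r) is not derivable, and the apparent clash with O(r) does not arise.
A world satisfying every obligation exists (e.g. d=true, k=true, m=false, n=false, r=true, s=false, t=true, v=false); no atom is both obligatory and forbidden, so the set is consistent.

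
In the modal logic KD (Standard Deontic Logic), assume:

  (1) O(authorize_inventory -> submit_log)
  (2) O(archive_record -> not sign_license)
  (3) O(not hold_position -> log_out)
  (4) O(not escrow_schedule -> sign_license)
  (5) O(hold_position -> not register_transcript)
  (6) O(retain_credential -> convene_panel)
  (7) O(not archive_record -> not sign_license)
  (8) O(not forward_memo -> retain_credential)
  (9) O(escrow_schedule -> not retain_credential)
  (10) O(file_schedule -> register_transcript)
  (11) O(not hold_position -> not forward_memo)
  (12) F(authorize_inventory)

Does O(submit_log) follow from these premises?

Premise 1 is O(authorize_inventory -> submit_log), but O(authorize_inventory) is not derivable from the premises, so it does not yield O(submit_log).
No other premise forces O(submit_log). An ideal world satisfying every premise can still have submit_log false, so O(submit_log) is not derivable.

No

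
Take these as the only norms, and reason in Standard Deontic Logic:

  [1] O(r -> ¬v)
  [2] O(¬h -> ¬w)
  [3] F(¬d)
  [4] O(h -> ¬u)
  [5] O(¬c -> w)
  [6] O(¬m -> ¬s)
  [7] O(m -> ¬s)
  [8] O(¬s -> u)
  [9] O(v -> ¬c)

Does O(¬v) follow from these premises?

By case analysis on m: premise 7 gives O(m -> ¬s) and premise 6 gives O(¬m -> ¬s), so O(¬s) either way.
From O(¬s) and premise 8, O(¬s -> u), we obtain O(u).
Premise 4 is O(h -> ¬u); contrapositively O(u -> ¬h). Since O(u) holds, K gives O(¬h).
Premise 2 is O(¬h -> ¬w); since O(¬h), deontic closure gives O(¬w).
Premise 5 is O(¬c -> w); contrapositively O(¬w -> c). Since O(¬w) holds, K gives O(c).
Premise 9 is O(v -> ¬c); contrapositively O(c -> ¬v). Since O(c) holds, K gives O(¬v).
Premises 1, 3 do not contribute to this derivation.
So O(¬v) follows.

Yes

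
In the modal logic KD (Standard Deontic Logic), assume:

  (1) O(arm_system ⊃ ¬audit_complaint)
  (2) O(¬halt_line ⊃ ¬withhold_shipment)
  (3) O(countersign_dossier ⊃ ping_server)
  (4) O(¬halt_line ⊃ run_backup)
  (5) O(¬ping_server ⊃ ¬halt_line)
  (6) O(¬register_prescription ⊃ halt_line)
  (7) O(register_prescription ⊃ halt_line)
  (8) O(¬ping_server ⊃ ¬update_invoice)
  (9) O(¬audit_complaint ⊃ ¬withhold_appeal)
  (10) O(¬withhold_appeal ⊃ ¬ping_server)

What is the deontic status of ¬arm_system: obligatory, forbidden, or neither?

Obligatory

By case analysis on ¬register_prescription: premise 6 gives O(¬register_prescription ⊃ halt_line) and premise 7 gives O(register_prescription ⊃ halt_line), so O(halt_line) either way.
Premise 5, O(¬ping_server ⊃ ¬halt_line), contraposes to O(halt_line ⊃ ping_server); with O(halt_line) we get O(ping_server).
Premise 10, O(¬withhold_appeal ⊃ ¬ping_server), contraposes to O(ping_server ⊃ withhold_appeal); with O(ping_server) we get O(withhold_appeal).
Premise 9, O(¬audit_complaint ⊃ ¬withhold_appeal), contraposes to O(withhold_appeal ⊃ audit_complaint); with O(withhold_appeal) we get O(audit_complaint).
Premise 1 is O(arm_system ⊃ ¬audit_complaint); contrapositively O(audit_complaint ⊃ ¬arm_system). Since O(audit_complaint) holds, K gives O(¬arm_system).
Premises 2, 3, 4, 8 do not contribute to this derivation.
Hence ¬arm_system is obligatory.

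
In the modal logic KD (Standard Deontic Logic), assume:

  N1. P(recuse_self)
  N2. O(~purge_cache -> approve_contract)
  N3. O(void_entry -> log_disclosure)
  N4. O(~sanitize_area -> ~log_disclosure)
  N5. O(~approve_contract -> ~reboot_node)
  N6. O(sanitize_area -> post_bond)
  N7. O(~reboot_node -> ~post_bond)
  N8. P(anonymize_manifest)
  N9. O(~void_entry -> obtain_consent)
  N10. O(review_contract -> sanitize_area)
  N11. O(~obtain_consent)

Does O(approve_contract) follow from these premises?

Premise 11 states O(~obtain_consent) outright.
Premise 9, O(~void_entry -> obtain_consent), contraposes to O(~obtain_consent -> void_entry); with O(~obtain_consent) we get O(void_entry).
With premise 3, O(void_entry -> log_disclosure), the K-axiom yields O(log_disclosure).
Premise 4 is O(~sanitize_area -> ~log_disclosure); contrapositively O(log_disclosure -> sanitize_area). Since O(log_disclosure) holds, K gives O(sanitize_area).
Premise 6 is O(sanitize_area -> post_bond); since O(sanitize_area), deontic closure gives O(post_bond).
Premise 7 is O(~reboot_node -> ~post_bond); contrapositively O(post_bond -> reboot_node). Since O(post_bond) holds, K gives O(reboot_node).
Premise 5 is O(~approve_contract -> ~reboot_node); contrapositively O(reboot_node -> approve_contract). Since O(reboot_node) holds, K gives O(approve_contract).
Premises 1, 2, 8, 10 do not contribute to this derivation.
So O(approve_contract) follows.

Yes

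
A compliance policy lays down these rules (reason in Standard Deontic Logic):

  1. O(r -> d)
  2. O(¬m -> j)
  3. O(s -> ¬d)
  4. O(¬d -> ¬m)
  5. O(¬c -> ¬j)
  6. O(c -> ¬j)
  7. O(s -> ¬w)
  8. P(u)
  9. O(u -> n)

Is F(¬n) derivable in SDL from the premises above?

Premise 9 is O(u -> n), but O(u) is not derivable from the premises (the permission P(u) asserts only ¬O(¬u), not O(u)), so it does not yield O(n).
No other premise forces O(n). An ideal world satisfying every premise can still have ¬n true, so F(¬n) is not derivable.

No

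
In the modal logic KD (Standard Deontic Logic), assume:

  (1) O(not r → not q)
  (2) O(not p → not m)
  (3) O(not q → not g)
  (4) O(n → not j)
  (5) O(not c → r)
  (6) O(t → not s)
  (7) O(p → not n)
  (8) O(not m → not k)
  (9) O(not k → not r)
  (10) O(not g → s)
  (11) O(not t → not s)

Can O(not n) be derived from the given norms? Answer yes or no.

Yes

Premises 11 and 6 cover both cases: O(not t → not s) and O(t → not s). Since not t ∨ t is a tautology, O(not s) follows.
The contrapositive of premise 10 (O(not g → s)) is O(not s → g), and O(not s) is already established, so O(g).
Premise 3 is O(not q → not g); contrapositively O(g → q). Since O(g) holds, K gives O(q).
Premise 1, O(not r → not q), contraposes to O(q → r); with O(q) we get O(r).
Premise 9, O(not k → not r), contraposes to O(r → k); with O(r) we get O(k).
Premise 8 is O(not m → not k); contrapositively O(k → m). Since O(k) holds, K gives O(m).
Premise 2 is O(not p → not m); contrapositively O(m → p). Since O(m) holds, K gives O(p).
Premise 7 is O(p → not n); since O(p), deontic closure gives O(not n).
Premises 4, 5 do not contribute to this derivation.
So O(not n) follows.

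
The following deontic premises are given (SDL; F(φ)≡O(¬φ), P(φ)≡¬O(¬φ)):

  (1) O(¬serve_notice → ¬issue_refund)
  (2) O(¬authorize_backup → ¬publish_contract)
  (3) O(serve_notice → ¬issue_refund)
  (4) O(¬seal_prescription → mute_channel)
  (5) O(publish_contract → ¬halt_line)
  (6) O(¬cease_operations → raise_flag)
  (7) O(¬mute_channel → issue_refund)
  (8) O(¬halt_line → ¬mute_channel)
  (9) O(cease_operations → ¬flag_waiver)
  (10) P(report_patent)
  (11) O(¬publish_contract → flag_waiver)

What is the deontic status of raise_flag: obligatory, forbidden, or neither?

Obligatory

Premises 1 and 3 cover both cases: O(¬serve_notice → ¬issue_refund) and O(serve_notice → ¬issue_refund). Since ¬serve_notice ∨ serve_notice is a tautology, O(¬issue_refund) follows.
Premise 7 is O(¬mute_channel → issue_refund); contrapositively O(¬issue_refund → mute_channel). Since O(¬issue_refund) holds, K gives O(mute_channel).
Premise 8 is O(¬halt_line → ¬mute_channel); contrapositively O(mute_channel → halt_line). Since O(mute_channel) holds, K gives O(halt_line).
The contrapositive of premise 5 (O(publish_contract → ¬halt_line)) is O(halt_line → ¬publish_contract), and O(halt_line) is already established, so O(¬publish_contract).
With premise 11, O(¬publish_contract → flag_waiver), the K-axiom yields O(flag_waiver).
Premise 9 is O(cease_operations → ¬flag_waiver); contrapositively O(flag_waiver → ¬cease_operations). Since O(flag_waiver) holds, K gives O(¬cease_operations).
Premise 6 is O(¬cease_operations → raise_flag); since O(¬cease_operations), deontic closure gives O(raise_flag).
Premises 2, 4, 10 do not contribute to this derivation.
Hence raise_flag is obligatory.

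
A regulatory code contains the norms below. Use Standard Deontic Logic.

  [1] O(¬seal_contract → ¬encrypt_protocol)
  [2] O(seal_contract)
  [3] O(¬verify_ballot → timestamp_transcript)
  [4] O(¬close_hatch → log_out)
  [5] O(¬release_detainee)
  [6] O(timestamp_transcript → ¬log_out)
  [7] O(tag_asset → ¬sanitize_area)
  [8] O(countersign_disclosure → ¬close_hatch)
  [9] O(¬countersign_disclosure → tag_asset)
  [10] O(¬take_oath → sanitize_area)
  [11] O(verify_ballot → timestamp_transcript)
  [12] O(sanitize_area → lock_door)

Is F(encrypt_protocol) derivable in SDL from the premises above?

Premise 1 is O(¬seal_contract → ¬encrypt_protocol), but O(¬seal_contract) is not derivable from the premises, so it does not yield O(¬encrypt_protocol).
No other premise forces O(¬encrypt_protocol). An ideal world satisfying every premise can still have encrypt_protocol true, so F(encrypt_protocol) is not derivable.

No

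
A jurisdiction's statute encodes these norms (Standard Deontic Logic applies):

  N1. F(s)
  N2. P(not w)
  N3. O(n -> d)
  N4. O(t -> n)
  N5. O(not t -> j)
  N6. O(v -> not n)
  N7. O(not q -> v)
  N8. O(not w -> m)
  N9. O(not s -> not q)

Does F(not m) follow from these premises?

No

Premise 8 is O(not w -> m), but O(not w) is not derivable from the premises (the permission P(not w) asserts only not O(w), not O(not w)), so it does not yield O(m).
No other premise forces O(m). An ideal world satisfying every premise can still have not m true, so F(not m) is not derivable.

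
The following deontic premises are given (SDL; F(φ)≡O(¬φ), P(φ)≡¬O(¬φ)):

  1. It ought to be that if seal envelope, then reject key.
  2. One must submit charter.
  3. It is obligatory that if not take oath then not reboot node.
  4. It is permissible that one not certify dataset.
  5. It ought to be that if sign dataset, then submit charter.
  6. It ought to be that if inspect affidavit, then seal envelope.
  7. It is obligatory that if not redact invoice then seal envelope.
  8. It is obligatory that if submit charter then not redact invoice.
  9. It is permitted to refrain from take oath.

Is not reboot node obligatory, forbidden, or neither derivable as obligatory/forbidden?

Premise 3 is O(¬take_oath → ¬reboot_node), but O(¬take_oath) is not derivable from the premises (the permission P(¬take_oath) asserts only ¬O(take_oath), not O(¬take_oath)), so it does not yield O(¬reboot_node).
No premise or chain of K-axiom applications forces O(¬reboot_node), and none forces O(reboot_node). So ¬reboot_node is neither obligatory nor forbidden under these norms.

Neither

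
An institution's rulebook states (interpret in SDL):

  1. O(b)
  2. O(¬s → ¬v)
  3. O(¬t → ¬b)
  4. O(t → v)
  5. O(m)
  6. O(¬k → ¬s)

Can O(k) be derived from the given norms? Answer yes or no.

Yes

Premise 1 gives O(b).
Premise 3, O(¬t → ¬b), contraposes to O(b → t); with O(b) we get O(t).
From O(t) and premise 4, O(t → v), we obtain O(v).
Premise 2, O(¬s → ¬v), contraposes to O(v → s); with O(v) we get O(s).
Premise 6 is O(¬k → ¬s); contrapositively O(s → k). Since O(s) holds, K gives O(k).
Premise 5 does not contribute to this derivation.
So O(k) follows.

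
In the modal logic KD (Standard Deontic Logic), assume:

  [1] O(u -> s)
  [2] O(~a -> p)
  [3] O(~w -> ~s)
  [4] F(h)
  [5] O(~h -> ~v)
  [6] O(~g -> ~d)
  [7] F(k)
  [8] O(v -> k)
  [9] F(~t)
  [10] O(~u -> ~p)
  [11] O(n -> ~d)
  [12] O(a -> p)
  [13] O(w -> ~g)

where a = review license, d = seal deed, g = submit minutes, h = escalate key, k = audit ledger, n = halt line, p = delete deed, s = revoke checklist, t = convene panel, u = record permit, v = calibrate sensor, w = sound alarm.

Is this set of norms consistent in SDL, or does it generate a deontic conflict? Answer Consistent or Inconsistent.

Premise 8 is O(v -> k), but O(v) is not derivable from the premises, so it does not yield O(k).
So O(k) is not derivable, and the apparent clash with O(~k) does not arise.
A world satisfying every obligation exists (e.g. a=false, d=false, g=false, h=false, k=false, n=false, p=true, s=true, t=true, u=true, v=false, w=true); no atom is both obligatory and forbidden, so the set is consistent.

Consistent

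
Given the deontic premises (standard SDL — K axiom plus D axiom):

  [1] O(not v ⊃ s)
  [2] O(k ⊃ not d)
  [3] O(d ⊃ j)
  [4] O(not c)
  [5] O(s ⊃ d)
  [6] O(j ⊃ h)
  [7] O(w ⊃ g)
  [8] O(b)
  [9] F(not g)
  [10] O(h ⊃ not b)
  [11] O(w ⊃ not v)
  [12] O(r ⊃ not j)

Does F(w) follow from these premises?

From premise 8 we have O(b).
Premise 10 is O(h ⊃ not b); contrapositively O(b ⊃ not h). Since O(b) holds, K gives O(not h).
The contrapositive of premise 6 (O(j ⊃ h)) is O(not h ⊃ not j), and O(not h) is already established, so O(not j).
Premise 3, O(d ⊃ j), contraposes to O(not j ⊃ not d); with O(not j) we get O(not d).
Premise 5, O(s ⊃ d), contraposes to O(not d ⊃ not s); with O(not d) we get O(not s).
The contrapositive of premise 1 (O(not v ⊃ s)) is O(not s ⊃ v), and O(not s) is already established, so O(v).
Premise 11 is O(w ⊃ not v); contrapositively O(v ⊃ not w). Since O(v) holds, K gives O(not w).
Premises 2, 4, 7, 9, 12 do not contribute to this derivation.
So O(not w) holds, i.e. F(w). The claim follows.

Yes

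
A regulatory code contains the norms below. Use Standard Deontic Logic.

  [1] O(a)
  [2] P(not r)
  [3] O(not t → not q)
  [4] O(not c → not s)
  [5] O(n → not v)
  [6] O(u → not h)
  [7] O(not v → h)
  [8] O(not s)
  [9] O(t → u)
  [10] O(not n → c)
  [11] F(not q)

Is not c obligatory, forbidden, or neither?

Premise 11 is F(not q), i.e. O(q).
Premise 3 is O(not t → not q); contrapositively O(q → t). Since O(q) holds, K gives O(t).
Applying K to premise 9 (O(t → u)) and O(t) yields O(u).
From O(u) and premise 6, O(u → not h), we obtain O(not h).
Premise 7, O(not v → h), contraposes to O(not h → v); with O(not h) we get O(v).
Premise 5, O(n → not v), contraposes to O(v → not n); with O(v) we get O(not n).
From O(not n) and premise 10, O(not n → c), we obtain O(c).
Premises 1, 2, 4, 8 do not contribute to this derivation.
Thus O(c), which is F(not c): not c is forbidden.

Forbidden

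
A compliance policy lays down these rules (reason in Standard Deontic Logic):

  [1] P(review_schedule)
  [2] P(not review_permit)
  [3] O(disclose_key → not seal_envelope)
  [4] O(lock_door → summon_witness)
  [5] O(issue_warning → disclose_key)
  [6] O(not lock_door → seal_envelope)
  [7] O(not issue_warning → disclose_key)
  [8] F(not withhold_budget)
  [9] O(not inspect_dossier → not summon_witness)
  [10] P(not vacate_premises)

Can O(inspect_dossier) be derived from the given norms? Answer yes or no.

Yes

By case analysis on issue_warning: premise 5 gives O(issue_warning → disclose_key) and premise 7 gives O(not issue_warning → disclose_key), so O(disclose_key) either way.
Premise 3 is O(disclose_key → not seal_envelope); since O(disclose_key), deontic closure gives O(not seal_envelope).
Premise 6, O(not lock_door → seal_envelope), contraposes to O(not seal_envelope → lock_door); with O(not seal_envelope) we get O(lock_door).
Premise 4 is O(lock_door → summon_witness); since O(lock_door), deontic closure gives O(summon_witness).
Premise 9 is O(not inspect_dossier → not summon_witness); contrapositively O(summon_witness → inspect_dossier). Since O(summon_witness) holds, K gives O(inspect_dossier).
Premises 1, 2, 8, 10 do not contribute to this derivation.
So O(inspect_dossier) follows.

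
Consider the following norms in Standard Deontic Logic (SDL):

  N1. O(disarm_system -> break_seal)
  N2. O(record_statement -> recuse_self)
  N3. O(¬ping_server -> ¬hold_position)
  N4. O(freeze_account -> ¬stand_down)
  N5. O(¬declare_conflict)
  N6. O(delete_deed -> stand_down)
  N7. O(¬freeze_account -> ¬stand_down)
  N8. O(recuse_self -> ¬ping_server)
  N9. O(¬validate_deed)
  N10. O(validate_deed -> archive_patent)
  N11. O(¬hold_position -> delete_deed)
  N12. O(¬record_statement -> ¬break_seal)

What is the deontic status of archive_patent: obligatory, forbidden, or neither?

Premise 10 is O(validate_deed -> archive_patent), but O(validate_deed) is not derivable from the premises, so it does not yield O(archive_patent).
No premise or chain of K-axiom applications forces O(archive_patent), and none forces O(¬archive_patent). So archive_patent is neither obligatory nor forbidden under these norms.

Neither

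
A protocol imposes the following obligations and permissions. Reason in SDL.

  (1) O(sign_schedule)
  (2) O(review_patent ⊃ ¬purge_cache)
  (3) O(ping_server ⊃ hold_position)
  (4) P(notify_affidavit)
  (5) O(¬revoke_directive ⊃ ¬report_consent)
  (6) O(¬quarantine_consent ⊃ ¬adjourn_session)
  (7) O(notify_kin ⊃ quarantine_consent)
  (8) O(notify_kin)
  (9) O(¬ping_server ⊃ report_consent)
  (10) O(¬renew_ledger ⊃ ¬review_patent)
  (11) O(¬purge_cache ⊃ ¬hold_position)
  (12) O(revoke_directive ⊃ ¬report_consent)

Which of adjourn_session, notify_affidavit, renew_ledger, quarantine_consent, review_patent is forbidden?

review_patent

By case analysis on revoke_directive: premise 12 gives O(revoke_directive ⊃ ¬report_consent) and premise 5 gives O(¬revoke_directive ⊃ ¬report_consent), so O(¬report_consent) either way.
Premise 9 is O(¬ping_server ⊃ report_consent); contrapositively O(¬report_consent ⊃ ping_server). Since O(¬report_consent) holds, K gives O(ping_server).
Applying K to premise 3 (O(ping_server ⊃ hold_position)) and O(ping_server) yields O(hold_position).
Premise 11 is O(¬purge_cache ⊃ ¬hold_position); contrapositively O(hold_position ⊃ purge_cache). Since O(hold_position) holds, K gives O(purge_cache).
Premise 2 is O(review_patent ⊃ ¬purge_cache); contrapositively O(purge_cache ⊃ ¬review_patent). Since O(purge_cache) holds, K gives O(¬review_patent).
So O(¬review_patent) holds, i.e. review_patent is forbidden. None of the other listed options is forbidden under the premises.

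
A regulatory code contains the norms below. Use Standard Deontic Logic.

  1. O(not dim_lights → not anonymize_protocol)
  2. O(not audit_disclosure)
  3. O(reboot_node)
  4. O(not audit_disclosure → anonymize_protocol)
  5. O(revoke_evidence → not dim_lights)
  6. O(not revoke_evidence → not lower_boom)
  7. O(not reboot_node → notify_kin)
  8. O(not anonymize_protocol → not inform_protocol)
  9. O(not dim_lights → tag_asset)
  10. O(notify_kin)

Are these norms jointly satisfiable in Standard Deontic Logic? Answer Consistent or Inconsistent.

Consistent

Premise 7 is O(not reboot_node → notify_kin); even if O(notify_kin) held, inferring O(not reboot_node) would be affirming the consequent — invalid.
So O(not reboot_node) is not derivable, and the apparent clash with O(reboot_node) does not arise.
A world satisfying every obligation exists (e.g. anonymize_protocol=true, audit_disclosure=false, dim_lights=true, inform_protocol=false, lower_boom=false, notify_kin=true, reboot_node=true, revoke_evidence=false, tag_asset=false); no atom is both obligatory and forbidden, so the set is consistent.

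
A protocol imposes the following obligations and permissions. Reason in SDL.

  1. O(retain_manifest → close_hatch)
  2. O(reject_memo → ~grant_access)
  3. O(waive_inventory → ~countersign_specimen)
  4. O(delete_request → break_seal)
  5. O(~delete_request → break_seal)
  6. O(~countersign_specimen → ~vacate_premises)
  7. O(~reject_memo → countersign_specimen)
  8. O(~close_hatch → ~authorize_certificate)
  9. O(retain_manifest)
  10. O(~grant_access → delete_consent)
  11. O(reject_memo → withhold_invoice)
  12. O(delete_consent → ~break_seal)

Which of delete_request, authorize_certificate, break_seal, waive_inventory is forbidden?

Premises 5 and 4 cover both cases: O(~delete_request → break_seal) and O(delete_request → break_seal). Since ~delete_request ∨ delete_request is a tautology, O(break_seal) follows.
Premise 12, O(delete_consent → ~break_seal), contraposes to O(break_seal → ~delete_consent); with O(break_seal) we get O(~delete_consent).
Premise 10, O(~grant_access → delete_consent), contraposes to O(~delete_consent → grant_access); with O(~delete_consent) we get O(grant_access).
Premise 2, O(reject_memo → ~grant_access), contraposes to O(grant_access → ~reject_memo); with O(grant_access) we get O(~reject_memo).
With premise 7, O(~reject_memo → countersign_specimen), the K-axiom yields O(countersign_specimen).
The contrapositive of premise 3 (O(waive_inventory → ~countersign_specimen)) is O(countersign_specimen → ~waive_inventory), and O(countersign_specimen) is already established, so O(~waive_inventory).
So O(~waive_inventory) holds, i.e. waive_inventory is forbidden. None of the other listed options is forbidden under the premises.

waive_inventory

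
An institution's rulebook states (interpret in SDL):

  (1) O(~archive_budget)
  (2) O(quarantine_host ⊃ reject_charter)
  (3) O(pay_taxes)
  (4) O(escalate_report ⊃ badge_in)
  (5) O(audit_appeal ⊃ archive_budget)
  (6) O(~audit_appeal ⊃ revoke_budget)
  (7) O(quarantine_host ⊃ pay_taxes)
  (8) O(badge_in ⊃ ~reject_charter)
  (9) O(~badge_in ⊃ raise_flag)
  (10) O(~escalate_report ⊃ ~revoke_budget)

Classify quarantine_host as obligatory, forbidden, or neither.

Premise 1 states O(~archive_budget) outright.
The contrapositive of premise 5 (O(audit_appeal ⊃ archive_budget)) is O(~archive_budget ⊃ ~audit_appeal), and O(~archive_budget) is already established, so O(~audit_appeal).
From O(~audit_appeal) and premise 6, O(~audit_appeal ⊃ revoke_budget), we obtain O(revoke_budget).
Premise 10, O(~escalate_report ⊃ ~revoke_budget), contraposes to O(revoke_budget ⊃ escalate_report); with O(revoke_budget) we get O(escalate_report).
From O(escalate_report) and premise 4, O(escalate_report ⊃ badge_in), we obtain O(badge_in).
Applying K to premise 8 (O(badge_in ⊃ ~reject_charter)) and O(badge_in) yields O(~reject_charter).
The contrapositive of premise 2 (O(quarantine_host ⊃ reject_charter)) is O(~reject_charter ⊃ ~quarantine_host), and O(~reject_charter) is already established, so O(~quarantine_host).
Premises 3, 7, 9 do not contribute to this derivation.
Thus O(~quarantine_host), which is F(quarantine_host): quarantine_host is forbidden.

Forbidden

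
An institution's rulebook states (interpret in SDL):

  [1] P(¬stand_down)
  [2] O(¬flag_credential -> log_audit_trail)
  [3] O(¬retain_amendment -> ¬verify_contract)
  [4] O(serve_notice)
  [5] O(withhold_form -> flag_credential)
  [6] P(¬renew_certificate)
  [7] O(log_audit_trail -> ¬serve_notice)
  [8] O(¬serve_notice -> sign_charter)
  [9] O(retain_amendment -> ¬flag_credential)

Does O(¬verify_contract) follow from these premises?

From premise 4 we have O(serve_notice).
Premise 7, O(log_audit_trail -> ¬serve_notice), contraposes to O(serve_notice -> ¬log_audit_trail); with O(serve_notice) we get O(¬log_audit_trail).
Premise 2 is O(¬flag_credential -> log_audit_trail); contrapositively O(¬log_audit_trail -> flag_credential). Since O(¬log_audit_trail) holds, K gives O(flag_credential).
Premise 9, O(retain_amendment -> ¬flag_credential), contraposes to O(flag_credential -> ¬retain_amendment); with O(flag_credential) we get O(¬retain_amendment).
Premise 3 is O(¬retain_amendment -> ¬verify_contract); since O(¬retain_amendment), deontic closure gives O(¬verify_contract).
Premises 1, 5, 6, 8 do not contribute to this derivation.
So O(¬verify_contract) follows.

Yes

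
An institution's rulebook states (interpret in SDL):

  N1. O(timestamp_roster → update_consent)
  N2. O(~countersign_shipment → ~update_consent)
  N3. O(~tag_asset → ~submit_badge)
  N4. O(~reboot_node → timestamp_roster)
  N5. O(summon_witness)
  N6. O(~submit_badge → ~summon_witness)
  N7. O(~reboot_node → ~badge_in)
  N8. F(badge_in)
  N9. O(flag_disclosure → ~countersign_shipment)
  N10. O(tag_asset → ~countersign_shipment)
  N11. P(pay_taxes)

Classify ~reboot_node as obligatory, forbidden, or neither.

Premise 5 gives O(summon_witness).
Premise 6 is O(~submit_badge → ~summon_witness); contrapositively O(summon_witness → submit_badge). Since O(summon_witness) holds, K gives O(submit_badge).
The contrapositive of premise 3 (O(~tag_asset → ~submit_badge)) is O(submit_badge → tag_asset), and O(submit_badge) is already established, so O(tag_asset).
Applying K to premise 10 (O(tag_asset → ~countersign_shipment)) and O(tag_asset) yields O(~countersign_shipment).
Premise 2 is O(~countersign_shipment → ~update_consent); since O(~countersign_shipment), deontic closure gives O(~update_consent).
Premise 1, O(timestamp_roster → update_consent), contraposes to O(~update_consent → ~timestamp_roster); with O(~update_consent) we get O(~timestamp_roster).
Premise 4, O(~reboot_node → timestamp_roster), contraposes to O(~timestamp_roster → reboot_node); with O(~timestamp_roster) we get O(reboot_node).
Premises 7, 8, 9, 11 do not contribute to this derivation.
Thus O(reboot_node), which is F(~reboot_node): ~reboot_node is forbidden.

Forbidden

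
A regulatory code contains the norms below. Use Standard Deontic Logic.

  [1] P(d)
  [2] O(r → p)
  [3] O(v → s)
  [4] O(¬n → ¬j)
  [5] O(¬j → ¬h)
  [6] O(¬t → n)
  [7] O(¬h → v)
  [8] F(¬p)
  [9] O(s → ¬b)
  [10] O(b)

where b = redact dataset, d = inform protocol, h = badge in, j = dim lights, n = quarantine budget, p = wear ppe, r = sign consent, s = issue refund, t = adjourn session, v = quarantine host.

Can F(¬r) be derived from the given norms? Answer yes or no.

No

Premise 2 is O(r → p); even if O(p) held, inferring O(r) would be affirming the consequent — invalid.
No other premise forces O(r). An ideal world satisfying every premise can still have ¬r true, so F(¬r) is not derivable.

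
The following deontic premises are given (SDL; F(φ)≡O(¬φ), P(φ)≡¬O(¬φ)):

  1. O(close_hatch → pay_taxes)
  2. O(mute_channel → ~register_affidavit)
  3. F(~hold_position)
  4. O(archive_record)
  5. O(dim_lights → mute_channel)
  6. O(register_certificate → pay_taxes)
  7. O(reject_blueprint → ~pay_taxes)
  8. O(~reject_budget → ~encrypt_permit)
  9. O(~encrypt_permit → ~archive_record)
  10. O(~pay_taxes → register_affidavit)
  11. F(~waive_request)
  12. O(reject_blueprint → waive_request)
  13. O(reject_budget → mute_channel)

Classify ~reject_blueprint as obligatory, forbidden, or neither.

Obligatory

From premise 4 we have O(archive_record).
Premise 9, O(~encrypt_permit → ~archive_record), contraposes to O(archive_record → encrypt_permit); with O(archive_record) we get O(encrypt_permit).
Premise 8, O(~reject_budget → ~encrypt_permit), contraposes to O(encrypt_permit → reject_budget); with O(encrypt_permit) we get O(reject_budget).
With premise 13, O(reject_budget → mute_channel), the K-axiom yields O(mute_channel).
From O(mute_channel) and premise 2, O(mute_channel → ~register_affidavit), we obtain O(~register_affidavit).
The contrapositive of premise 10 (O(~pay_taxes → register_affidavit)) is O(~register_affidavit → pay_taxes), and O(~register_affidavit) is already established, so O(pay_taxes).
The contrapositive of premise 7 (O(reject_blueprint → ~pay_taxes)) is O(pay_taxes → ~reject_blueprint), and O(pay_taxes) is already established, so O(~reject_blueprint).
Premises 1, 3, 5, 6, 11, 12 do not contribute to this derivation.
Hence ~reject_blueprint is obligatory.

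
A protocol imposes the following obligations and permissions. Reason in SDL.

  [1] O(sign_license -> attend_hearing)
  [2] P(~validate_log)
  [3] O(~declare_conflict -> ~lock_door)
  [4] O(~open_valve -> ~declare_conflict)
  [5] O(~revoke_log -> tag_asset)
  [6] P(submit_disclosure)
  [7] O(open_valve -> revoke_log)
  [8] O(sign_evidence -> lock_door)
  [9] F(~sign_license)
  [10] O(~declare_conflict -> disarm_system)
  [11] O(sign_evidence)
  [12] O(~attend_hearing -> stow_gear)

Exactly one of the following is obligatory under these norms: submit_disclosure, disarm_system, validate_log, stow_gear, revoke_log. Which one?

Premise 11 states O(sign_evidence) outright.
Premise 8 is O(sign_evidence -> lock_door); since O(sign_evidence), deontic closure gives O(lock_door).
Premise 3, O(~declare_conflict -> ~lock_door), contraposes to O(lock_door -> declare_conflict); with O(lock_door) we get O(declare_conflict).
Premise 4, O(~open_valve -> ~declare_conflict), contraposes to O(declare_conflict -> open_valve); with O(declare_conflict) we get O(open_valve).
Applying K to premise 7 (O(open_valve -> revoke_log)) and O(open_valve) yields O(revoke_log).
So O(revoke_log) holds — revoke_log is obligatory. None of the other listed options is made obligatory by any chain of premises.

revoke_log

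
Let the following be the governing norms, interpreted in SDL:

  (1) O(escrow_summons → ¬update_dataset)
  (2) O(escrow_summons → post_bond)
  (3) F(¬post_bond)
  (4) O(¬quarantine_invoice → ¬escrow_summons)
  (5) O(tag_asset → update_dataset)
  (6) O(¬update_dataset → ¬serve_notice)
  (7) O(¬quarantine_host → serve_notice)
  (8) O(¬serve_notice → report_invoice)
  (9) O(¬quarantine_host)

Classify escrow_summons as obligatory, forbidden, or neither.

Forbidden

From premise 9 we have O(¬quarantine_host).
Applying K to premise 7 (O(¬quarantine_host → serve_notice)) and O(¬quarantine_host) yields O(serve_notice).
The contrapositive of premise 6 (O(¬update_dataset → ¬serve_notice)) is O(serve_notice → update_dataset), and O(serve_notice) is already established, so O(update_dataset).
Premise 1 is O(escrow_summons → ¬update_dataset); contrapositively O(update_dataset → ¬escrow_summons). Since O(update_dataset) holds, K gives O(¬escrow_summons).
Premises 2, 3, 4, 5, 8 do not contribute to this derivation.
Thus O(¬escrow_summons), which is F(escrow_summons): escrow_summons is forbidden.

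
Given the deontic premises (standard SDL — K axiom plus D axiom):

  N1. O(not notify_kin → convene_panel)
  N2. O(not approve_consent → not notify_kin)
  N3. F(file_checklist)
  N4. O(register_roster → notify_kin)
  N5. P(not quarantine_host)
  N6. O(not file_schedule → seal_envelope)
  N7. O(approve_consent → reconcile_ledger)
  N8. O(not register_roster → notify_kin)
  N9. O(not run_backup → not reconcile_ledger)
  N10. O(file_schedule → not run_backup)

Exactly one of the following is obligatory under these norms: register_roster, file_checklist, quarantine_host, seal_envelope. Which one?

By case analysis on not register_roster: premise 8 gives O(not register_roster → notify_kin) and premise 4 gives O(register_roster → notify_kin), so O(notify_kin) either way.
Premise 2, O(not approve_consent → not notify_kin), contraposes to O(notify_kin → approve_consent); with O(notify_kin) we get O(approve_consent).
With premise 7, O(approve_consent → reconcile_ledger), the K-axiom yields O(reconcile_ledger).
The contrapositive of premise 9 (O(not run_backup → not reconcile_ledger)) is O(reconcile_ledger → run_backup), and O(reconcile_ledger) is already established, so O(run_backup).
Premise 10 is O(file_schedule → not run_backup); contrapositively O(run_backup → not file_schedule). Since O(run_backup) holds, K gives O(not file_schedule).
Premise 6 is O(not file_schedule → seal_envelope); since O(not file_schedule), deontic closure gives O(seal_envelope).
So O(seal_envelope) holds — seal_envelope is obligatory. None of the other listed options is made obligatory by any chain of premises.

seal_envelope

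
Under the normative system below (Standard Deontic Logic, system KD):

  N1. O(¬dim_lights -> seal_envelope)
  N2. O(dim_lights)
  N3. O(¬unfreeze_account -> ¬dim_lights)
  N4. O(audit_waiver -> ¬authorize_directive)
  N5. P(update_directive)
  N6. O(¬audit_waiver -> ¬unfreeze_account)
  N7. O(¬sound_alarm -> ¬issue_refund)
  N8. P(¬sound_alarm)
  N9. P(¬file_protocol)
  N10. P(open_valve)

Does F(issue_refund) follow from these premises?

Premise 7 is O(¬sound_alarm -> ¬issue_refund), but O(¬sound_alarm) is not derivable from the premises (the permission P(¬sound_alarm) asserts only ¬O(sound_alarm), not O(¬sound_alarm)), so it does not yield O(¬issue_refund).
No other premise forces O(¬issue_refund). An ideal world satisfying every premise can still have issue_refund true, so F(issue_refund) is not derivable.

No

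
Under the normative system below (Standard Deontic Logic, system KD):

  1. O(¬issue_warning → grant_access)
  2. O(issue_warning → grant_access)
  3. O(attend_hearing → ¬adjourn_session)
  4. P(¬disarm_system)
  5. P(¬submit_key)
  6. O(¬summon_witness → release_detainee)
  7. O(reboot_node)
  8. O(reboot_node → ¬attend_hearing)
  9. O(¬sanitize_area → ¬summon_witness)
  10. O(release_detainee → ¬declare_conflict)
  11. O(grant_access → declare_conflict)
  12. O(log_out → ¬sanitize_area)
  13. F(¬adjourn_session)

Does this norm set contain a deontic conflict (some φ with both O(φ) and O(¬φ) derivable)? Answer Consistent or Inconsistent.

Consistent

Premise 3 is O(attend_hearing → ¬adjourn_session), but O(attend_hearing) is not derivable from the premises, so it does not yield O(¬adjourn_session).
So O(¬adjourn_session) is not derivable, and the apparent clash with O(adjourn_session) does not arise.
A world satisfying every obligation exists (e.g. adjourn_session=true, attend_hearing=false, declare_conflict=true, disarm_system=false, grant_access=true, issue_warning=false, log_out=false, reboot_node=true, release_detainee=false, sanitize_area=true, submit_key=false, summon_witness=true); no atom is both obligatory and forbidden, so the set is consistent.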